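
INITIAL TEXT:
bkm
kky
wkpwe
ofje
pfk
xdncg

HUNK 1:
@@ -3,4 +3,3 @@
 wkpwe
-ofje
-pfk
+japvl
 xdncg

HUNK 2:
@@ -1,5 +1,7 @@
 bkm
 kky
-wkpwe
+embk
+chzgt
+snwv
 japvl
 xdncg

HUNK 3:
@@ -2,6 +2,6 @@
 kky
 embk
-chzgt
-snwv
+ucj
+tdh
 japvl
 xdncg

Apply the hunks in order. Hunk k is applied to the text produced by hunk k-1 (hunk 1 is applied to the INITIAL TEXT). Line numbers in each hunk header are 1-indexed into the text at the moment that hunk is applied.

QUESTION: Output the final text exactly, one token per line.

Hunk 1: at line 3 remove [ofje,pfk] add [japvl] -> 5 lines: bkm kky wkpwe japvl xdncg
Hunk 2: at line 1 remove [wkpwe] add [embk,chzgt,snwv] -> 7 lines: bkm kky embk chzgt snwv japvl xdncg
Hunk 3: at line 2 remove [chzgt,snwv] add [ucj,tdh] -> 7 lines: bkm kky embk ucj tdh japvl xdncg

Answer: bkm
kky
embk
ucj
tdh
japvl
xdncg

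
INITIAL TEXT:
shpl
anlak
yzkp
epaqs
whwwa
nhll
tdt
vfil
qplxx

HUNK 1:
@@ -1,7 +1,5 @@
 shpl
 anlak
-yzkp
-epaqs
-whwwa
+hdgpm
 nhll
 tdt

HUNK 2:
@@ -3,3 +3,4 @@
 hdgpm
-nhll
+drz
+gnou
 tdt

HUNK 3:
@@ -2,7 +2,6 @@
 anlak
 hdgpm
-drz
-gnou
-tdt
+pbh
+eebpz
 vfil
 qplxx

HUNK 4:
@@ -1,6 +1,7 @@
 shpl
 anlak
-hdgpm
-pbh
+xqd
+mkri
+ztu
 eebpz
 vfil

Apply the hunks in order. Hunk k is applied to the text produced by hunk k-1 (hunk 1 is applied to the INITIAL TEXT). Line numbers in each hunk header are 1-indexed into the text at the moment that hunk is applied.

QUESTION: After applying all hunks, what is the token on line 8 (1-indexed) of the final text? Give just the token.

Hunk 1: at line 1 remove [yzkp,epaqs,whwwa] add [hdgpm] -> 7 lines: shpl anlak hdgpm nhll tdt vfil qplxx
Hunk 2: at line 3 remove [nhll] add [drz,gnou] -> 8 lines: shpl anlak hdgpm drz gnou tdt vfil qplxx
Hunk 3: at line 2 remove [drz,gnou,tdt] add [pbh,eebpz] -> 7 lines: shpl anlak hdgpm pbh eebpz vfil qplxx
Hunk 4: at line 1 remove [hdgpm,pbh] add [xqd,mkri,ztu] -> 8 lines: shpl anlak xqd mkri ztu eebpz vfil qplxx
Final line 8: qplxx

Answer: qplxx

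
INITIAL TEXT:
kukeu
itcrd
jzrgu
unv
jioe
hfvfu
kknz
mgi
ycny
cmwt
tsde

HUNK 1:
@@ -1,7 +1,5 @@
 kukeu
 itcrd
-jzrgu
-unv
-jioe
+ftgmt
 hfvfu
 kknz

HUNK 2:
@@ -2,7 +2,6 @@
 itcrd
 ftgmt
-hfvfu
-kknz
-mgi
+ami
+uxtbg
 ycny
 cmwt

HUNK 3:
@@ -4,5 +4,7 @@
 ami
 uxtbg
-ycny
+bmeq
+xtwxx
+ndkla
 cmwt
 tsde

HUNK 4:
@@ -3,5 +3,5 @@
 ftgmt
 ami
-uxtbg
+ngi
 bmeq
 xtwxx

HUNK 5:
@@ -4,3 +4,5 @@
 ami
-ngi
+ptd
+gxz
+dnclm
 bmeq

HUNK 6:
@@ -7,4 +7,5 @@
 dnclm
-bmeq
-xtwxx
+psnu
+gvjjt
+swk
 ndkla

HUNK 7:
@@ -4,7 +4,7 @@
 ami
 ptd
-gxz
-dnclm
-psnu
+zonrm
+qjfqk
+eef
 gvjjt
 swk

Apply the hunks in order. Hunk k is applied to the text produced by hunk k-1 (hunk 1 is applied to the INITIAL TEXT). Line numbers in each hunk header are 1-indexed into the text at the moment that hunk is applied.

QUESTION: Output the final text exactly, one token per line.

Answer: kukeu
itcrd
ftgmt
ami
ptd
zonrm
qjfqk
eef
gvjjt
swk
ndkla
cmwt
tsde

Derivation:
Hunk 1: at line 1 remove [jzrgu,unv,jioe] add [ftgmt] -> 9 lines: kukeu itcrd ftgmt hfvfu kknz mgi ycny cmwt tsde
Hunk 2: at line 2 remove [hfvfu,kknz,mgi] add [ami,uxtbg] -> 8 lines: kukeu itcrd ftgmt ami uxtbg ycny cmwt tsde
Hunk 3: at line 4 remove [ycny] add [bmeq,xtwxx,ndkla] -> 10 lines: kukeu itcrd ftgmt ami uxtbg bmeq xtwxx ndkla cmwt tsde
Hunk 4: at line 3 remove [uxtbg] add [ngi] -> 10 lines: kukeu itcrd ftgmt ami ngi bmeq xtwxx ndkla cmwt tsde
Hunk 5: at line 4 remove [ngi] add [ptd,gxz,dnclm] -> 12 lines: kukeu itcrd ftgmt ami ptd gxz dnclm bmeq xtwxx ndkla cmwt tsde
Hunk 6: at line 7 remove [bmeq,xtwxx] add [psnu,gvjjt,swk] -> 13 lines: kukeu itcrd ftgmt ami ptd gxz dnclm psnu gvjjt swk ndkla cmwt tsde
Hunk 7: at line 4 remove [gxz,dnclm,psnu] add [zonrm,qjfqk,eef] -> 13 lines: kukeu itcrd ftgmt ami ptd zonrm qjfqk eef gvjjt swk ndkla cmwt tsde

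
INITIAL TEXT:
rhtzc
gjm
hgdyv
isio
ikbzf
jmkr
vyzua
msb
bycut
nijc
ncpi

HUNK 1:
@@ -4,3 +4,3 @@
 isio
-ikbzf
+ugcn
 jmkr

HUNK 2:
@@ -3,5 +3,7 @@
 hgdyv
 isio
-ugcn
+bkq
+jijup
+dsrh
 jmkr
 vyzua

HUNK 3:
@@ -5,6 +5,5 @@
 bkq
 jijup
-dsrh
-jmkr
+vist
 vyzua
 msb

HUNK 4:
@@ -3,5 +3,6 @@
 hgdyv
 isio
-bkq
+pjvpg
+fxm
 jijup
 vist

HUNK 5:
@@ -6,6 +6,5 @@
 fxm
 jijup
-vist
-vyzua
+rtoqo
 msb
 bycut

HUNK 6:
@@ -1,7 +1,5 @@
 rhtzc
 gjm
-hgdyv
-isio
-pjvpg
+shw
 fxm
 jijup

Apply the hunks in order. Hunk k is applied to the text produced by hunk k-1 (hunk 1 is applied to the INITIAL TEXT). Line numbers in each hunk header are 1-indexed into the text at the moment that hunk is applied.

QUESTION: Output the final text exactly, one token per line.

Answer: rhtzc
gjm
shw
fxm
jijup
rtoqo
msb
bycut
nijc
ncpi

Derivation:
Hunk 1: at line 4 remove [ikbzf] add [ugcn] -> 11 lines: rhtzc gjm hgdyv isio ugcn jmkr vyzua msb bycut nijc ncpi
Hunk 2: at line 3 remove [ugcn] add [bkq,jijup,dsrh] -> 13 lines: rhtzc gjm hgdyv isio bkq jijup dsrh jmkr vyzua msb bycut nijc ncpi
Hunk 3: at line 5 remove [dsrh,jmkr] add [vist] -> 12 lines: rhtzc gjm hgdyv isio bkq jijup vist vyzua msb bycut nijc ncpi
Hunk 4: at line 3 remove [bkq] add [pjvpg,fxm] -> 13 lines: rhtzc gjm hgdyv isio pjvpg fxm jijup vist vyzua msb bycut nijc ncpi
Hunk 5: at line 6 remove [vist,vyzua] add [rtoqo] -> 12 lines: rhtzc gjm hgdyv isio pjvpg fxm jijup rtoqo msb bycut nijc ncpi
Hunk 6: at line 1 remove [hgdyv,isio,pjvpg] add [shw] -> 10 lines: rhtzc gjm shw fxm jijup rtoqo msb bycut nijc ncpi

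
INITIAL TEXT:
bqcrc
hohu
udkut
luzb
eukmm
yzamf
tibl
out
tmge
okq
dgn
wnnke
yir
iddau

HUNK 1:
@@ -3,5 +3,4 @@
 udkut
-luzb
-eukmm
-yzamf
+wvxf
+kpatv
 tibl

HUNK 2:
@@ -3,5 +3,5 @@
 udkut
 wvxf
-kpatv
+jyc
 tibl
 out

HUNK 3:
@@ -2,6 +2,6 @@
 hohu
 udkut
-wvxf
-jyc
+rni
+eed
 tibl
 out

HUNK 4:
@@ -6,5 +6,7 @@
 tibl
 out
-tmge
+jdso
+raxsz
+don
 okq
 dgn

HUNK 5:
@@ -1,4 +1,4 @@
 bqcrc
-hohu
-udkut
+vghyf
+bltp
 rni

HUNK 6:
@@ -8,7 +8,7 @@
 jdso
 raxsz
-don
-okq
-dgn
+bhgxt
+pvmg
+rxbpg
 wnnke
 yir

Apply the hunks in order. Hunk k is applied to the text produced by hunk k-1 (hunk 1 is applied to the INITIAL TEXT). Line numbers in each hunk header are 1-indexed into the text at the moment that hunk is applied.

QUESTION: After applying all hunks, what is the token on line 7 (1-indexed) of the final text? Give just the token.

Hunk 1: at line 3 remove [luzb,eukmm,yzamf] add [wvxf,kpatv] -> 13 lines: bqcrc hohu udkut wvxf kpatv tibl out tmge okq dgn wnnke yir iddau
Hunk 2: at line 3 remove [kpatv] add [jyc] -> 13 lines: bqcrc hohu udkut wvxf jyc tibl out tmge okq dgn wnnke yir iddau
Hunk 3: at line 2 remove [wvxf,jyc] add [rni,eed] -> 13 lines: bqcrc hohu udkut rni eed tibl out tmge okq dgn wnnke yir iddau
Hunk 4: at line 6 remove [tmge] add [jdso,raxsz,don] -> 15 lines: bqcrc hohu udkut rni eed tibl out jdso raxsz don okq dgn wnnke yir iddau
Hunk 5: at line 1 remove [hohu,udkut] add [vghyf,bltp] -> 15 lines: bqcrc vghyf bltp rni eed tibl out jdso raxsz don okq dgn wnnke yir iddau
Hunk 6: at line 8 remove [don,okq,dgn] add [bhgxt,pvmg,rxbpg] -> 15 lines: bqcrc vghyf bltp rni eed tibl out jdso raxsz bhgxt pvmg rxbpg wnnke yir iddau
Final line 7: out

Answer: out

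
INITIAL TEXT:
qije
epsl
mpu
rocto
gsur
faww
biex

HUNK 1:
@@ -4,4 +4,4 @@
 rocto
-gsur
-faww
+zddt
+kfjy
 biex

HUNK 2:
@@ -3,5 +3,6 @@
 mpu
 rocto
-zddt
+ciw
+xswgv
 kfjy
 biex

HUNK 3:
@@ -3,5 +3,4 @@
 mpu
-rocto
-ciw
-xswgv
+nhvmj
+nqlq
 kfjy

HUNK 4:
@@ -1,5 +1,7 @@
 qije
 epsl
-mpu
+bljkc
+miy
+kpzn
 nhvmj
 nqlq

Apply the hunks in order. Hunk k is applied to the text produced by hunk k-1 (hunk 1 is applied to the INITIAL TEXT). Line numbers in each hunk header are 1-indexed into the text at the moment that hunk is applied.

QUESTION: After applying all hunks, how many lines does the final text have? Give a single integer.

Answer: 9

Derivation:
Hunk 1: at line 4 remove [gsur,faww] add [zddt,kfjy] -> 7 lines: qije epsl mpu rocto zddt kfjy biex
Hunk 2: at line 3 remove [zddt] add [ciw,xswgv] -> 8 lines: qije epsl mpu rocto ciw xswgv kfjy biex
Hunk 3: at line 3 remove [rocto,ciw,xswgv] add [nhvmj,nqlq] -> 7 lines: qije epsl mpu nhvmj nqlq kfjy biex
Hunk 4: at line 1 remove [mpu] add [bljkc,miy,kpzn] -> 9 lines: qije epsl bljkc miy kpzn nhvmj nqlq kfjy biex
Final line count: 9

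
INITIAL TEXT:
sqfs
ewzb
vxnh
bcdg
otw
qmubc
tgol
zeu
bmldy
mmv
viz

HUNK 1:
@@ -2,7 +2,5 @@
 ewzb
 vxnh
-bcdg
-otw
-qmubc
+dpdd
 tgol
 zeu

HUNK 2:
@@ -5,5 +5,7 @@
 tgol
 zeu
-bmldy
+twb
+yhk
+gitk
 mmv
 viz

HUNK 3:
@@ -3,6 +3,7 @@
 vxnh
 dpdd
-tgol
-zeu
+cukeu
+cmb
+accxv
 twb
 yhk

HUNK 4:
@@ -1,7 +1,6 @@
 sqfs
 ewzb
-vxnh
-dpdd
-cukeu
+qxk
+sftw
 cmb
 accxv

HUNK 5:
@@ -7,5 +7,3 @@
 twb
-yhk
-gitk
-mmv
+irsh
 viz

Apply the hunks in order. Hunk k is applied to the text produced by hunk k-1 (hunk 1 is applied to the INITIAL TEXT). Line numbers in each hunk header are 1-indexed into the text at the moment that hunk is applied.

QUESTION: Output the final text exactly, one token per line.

Hunk 1: at line 2 remove [bcdg,otw,qmubc] add [dpdd] -> 9 lines: sqfs ewzb vxnh dpdd tgol zeu bmldy mmv viz
Hunk 2: at line 5 remove [bmldy] add [twb,yhk,gitk] -> 11 lines: sqfs ewzb vxnh dpdd tgol zeu twb yhk gitk mmv viz
Hunk 3: at line 3 remove [tgol,zeu] add [cukeu,cmb,accxv] -> 12 lines: sqfs ewzb vxnh dpdd cukeu cmb accxv twb yhk gitk mmv viz
Hunk 4: at line 1 remove [vxnh,dpdd,cukeu] add [qxk,sftw] -> 11 lines: sqfs ewzb qxk sftw cmb accxv twb yhk gitk mmv viz
Hunk 5: at line 7 remove [yhk,gitk,mmv] add [irsh] -> 9 lines: sqfs ewzb qxk sftw cmb accxv twb irsh viz

Answer: sqfs
ewzb
qxk
sftw
cmb
accxv
twb
irsh
viz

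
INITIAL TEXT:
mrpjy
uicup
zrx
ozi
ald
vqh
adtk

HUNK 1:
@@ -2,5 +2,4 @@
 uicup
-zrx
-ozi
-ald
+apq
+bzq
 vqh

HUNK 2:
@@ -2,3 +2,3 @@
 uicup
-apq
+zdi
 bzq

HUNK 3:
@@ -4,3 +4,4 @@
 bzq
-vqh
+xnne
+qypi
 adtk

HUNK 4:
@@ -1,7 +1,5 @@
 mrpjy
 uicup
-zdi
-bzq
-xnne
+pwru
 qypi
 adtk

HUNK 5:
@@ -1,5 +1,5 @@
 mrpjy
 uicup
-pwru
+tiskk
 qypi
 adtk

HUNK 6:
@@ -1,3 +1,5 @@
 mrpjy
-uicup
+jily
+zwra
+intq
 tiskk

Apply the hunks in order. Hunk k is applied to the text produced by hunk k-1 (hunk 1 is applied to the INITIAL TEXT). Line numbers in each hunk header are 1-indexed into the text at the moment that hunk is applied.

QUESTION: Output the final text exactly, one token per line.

Answer: mrpjy
jily
zwra
intq
tiskk
qypi
adtk

Derivation:
Hunk 1: at line 2 remove [zrx,ozi,ald] add [apq,bzq] -> 6 lines: mrpjy uicup apq bzq vqh adtk
Hunk 2: at line 2 remove [apq] add [zdi] -> 6 lines: mrpjy uicup zdi bzq vqh adtk
Hunk 3: at line 4 remove [vqh] add [xnne,qypi] -> 7 lines: mrpjy uicup zdi bzq xnne qypi adtk
Hunk 4: at line 1 remove [zdi,bzq,xnne] add [pwru] -> 5 lines: mrpjy uicup pwru qypi adtk
Hunk 5: at line 1 remove [pwru] add [tiskk] -> 5 lines: mrpjy uicup tiskk qypi adtk
Hunk 6: at line 1 remove [uicup] add [jily,zwra,intq] -> 7 lines: mrpjy jily zwra intq tiskk qypi adtk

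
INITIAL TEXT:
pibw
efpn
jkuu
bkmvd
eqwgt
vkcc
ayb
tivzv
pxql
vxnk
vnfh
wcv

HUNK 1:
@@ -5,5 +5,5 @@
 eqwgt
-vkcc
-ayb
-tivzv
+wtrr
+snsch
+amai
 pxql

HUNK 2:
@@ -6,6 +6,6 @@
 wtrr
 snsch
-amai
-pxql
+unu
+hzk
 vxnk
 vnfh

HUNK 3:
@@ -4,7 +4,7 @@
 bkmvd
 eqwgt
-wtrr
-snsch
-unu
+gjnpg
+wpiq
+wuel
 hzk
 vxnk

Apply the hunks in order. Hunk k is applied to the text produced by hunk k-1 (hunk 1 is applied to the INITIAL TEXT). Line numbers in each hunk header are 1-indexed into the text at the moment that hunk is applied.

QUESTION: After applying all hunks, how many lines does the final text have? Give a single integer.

Hunk 1: at line 5 remove [vkcc,ayb,tivzv] add [wtrr,snsch,amai] -> 12 lines: pibw efpn jkuu bkmvd eqwgt wtrr snsch amai pxql vxnk vnfh wcv
Hunk 2: at line 6 remove [amai,pxql] add [unu,hzk] -> 12 lines: pibw efpn jkuu bkmvd eqwgt wtrr snsch unu hzk vxnk vnfh wcv
Hunk 3: at line 4 remove [wtrr,snsch,unu] add [gjnpg,wpiq,wuel] -> 12 lines: pibw efpn jkuu bkmvd eqwgt gjnpg wpiq wuel hzk vxnk vnfh wcv
Final line count: 12

Answer: 12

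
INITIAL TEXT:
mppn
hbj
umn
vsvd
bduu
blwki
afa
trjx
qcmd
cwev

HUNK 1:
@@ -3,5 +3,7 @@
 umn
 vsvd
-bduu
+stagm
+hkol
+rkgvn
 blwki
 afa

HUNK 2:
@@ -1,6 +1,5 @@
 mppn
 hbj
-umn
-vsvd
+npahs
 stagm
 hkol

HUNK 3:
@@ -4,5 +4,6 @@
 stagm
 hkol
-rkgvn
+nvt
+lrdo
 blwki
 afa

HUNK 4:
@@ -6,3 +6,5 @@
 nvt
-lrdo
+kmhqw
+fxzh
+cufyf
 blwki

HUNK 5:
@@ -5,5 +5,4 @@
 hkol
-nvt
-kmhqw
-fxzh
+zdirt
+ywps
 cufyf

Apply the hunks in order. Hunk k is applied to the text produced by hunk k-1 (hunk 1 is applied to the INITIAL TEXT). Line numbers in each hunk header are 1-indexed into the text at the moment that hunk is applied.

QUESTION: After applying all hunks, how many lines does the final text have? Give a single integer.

Hunk 1: at line 3 remove [bduu] add [stagm,hkol,rkgvn] -> 12 lines: mppn hbj umn vsvd stagm hkol rkgvn blwki afa trjx qcmd cwev
Hunk 2: at line 1 remove [umn,vsvd] add [npahs] -> 11 lines: mppn hbj npahs stagm hkol rkgvn blwki afa trjx qcmd cwev
Hunk 3: at line 4 remove [rkgvn] add [nvt,lrdo] -> 12 lines: mppn hbj npahs stagm hkol nvt lrdo blwki afa trjx qcmd cwev
Hunk 4: at line 6 remove [lrdo] add [kmhqw,fxzh,cufyf] -> 14 lines: mppn hbj npahs stagm hkol nvt kmhqw fxzh cufyf blwki afa trjx qcmd cwev
Hunk 5: at line 5 remove [nvt,kmhqw,fxzh] add [zdirt,ywps] -> 13 lines: mppn hbj npahs stagm hkol zdirt ywps cufyf blwki afa trjx qcmd cwev
Final line count: 13

Answer: 13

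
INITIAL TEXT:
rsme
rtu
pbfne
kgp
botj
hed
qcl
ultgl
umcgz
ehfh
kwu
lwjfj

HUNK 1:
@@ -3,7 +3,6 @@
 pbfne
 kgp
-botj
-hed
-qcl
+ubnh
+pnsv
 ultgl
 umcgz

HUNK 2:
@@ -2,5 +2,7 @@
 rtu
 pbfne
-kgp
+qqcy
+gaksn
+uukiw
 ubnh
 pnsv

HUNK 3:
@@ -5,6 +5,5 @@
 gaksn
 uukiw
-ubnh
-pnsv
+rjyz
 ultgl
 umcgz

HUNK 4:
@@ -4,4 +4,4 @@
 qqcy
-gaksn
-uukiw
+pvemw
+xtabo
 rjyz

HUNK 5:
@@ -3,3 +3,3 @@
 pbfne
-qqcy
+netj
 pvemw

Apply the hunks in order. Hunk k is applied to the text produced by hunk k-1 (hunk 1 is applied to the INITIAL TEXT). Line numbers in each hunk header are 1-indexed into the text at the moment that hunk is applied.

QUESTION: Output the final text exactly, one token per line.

Answer: rsme
rtu
pbfne
netj
pvemw
xtabo
rjyz
ultgl
umcgz
ehfh
kwu
lwjfj

Derivation:
Hunk 1: at line 3 remove [botj,hed,qcl] add [ubnh,pnsv] -> 11 lines: rsme rtu pbfne kgp ubnh pnsv ultgl umcgz ehfh kwu lwjfj
Hunk 2: at line 2 remove [kgp] add [qqcy,gaksn,uukiw] -> 13 lines: rsme rtu pbfne qqcy gaksn uukiw ubnh pnsv ultgl umcgz ehfh kwu lwjfj
Hunk 3: at line 5 remove [ubnh,pnsv] add [rjyz] -> 12 lines: rsme rtu pbfne qqcy gaksn uukiw rjyz ultgl umcgz ehfh kwu lwjfj
Hunk 4: at line 4 remove [gaksn,uukiw] add [pvemw,xtabo] -> 12 lines: rsme rtu pbfne qqcy pvemw xtabo rjyz ultgl umcgz ehfh kwu lwjfj
Hunk 5: at line 3 remove [qqcy] add [netj] -> 12 lines: rsme rtu pbfne netj pvemw xtabo rjyz ultgl umcgz ehfh kwu lwjfj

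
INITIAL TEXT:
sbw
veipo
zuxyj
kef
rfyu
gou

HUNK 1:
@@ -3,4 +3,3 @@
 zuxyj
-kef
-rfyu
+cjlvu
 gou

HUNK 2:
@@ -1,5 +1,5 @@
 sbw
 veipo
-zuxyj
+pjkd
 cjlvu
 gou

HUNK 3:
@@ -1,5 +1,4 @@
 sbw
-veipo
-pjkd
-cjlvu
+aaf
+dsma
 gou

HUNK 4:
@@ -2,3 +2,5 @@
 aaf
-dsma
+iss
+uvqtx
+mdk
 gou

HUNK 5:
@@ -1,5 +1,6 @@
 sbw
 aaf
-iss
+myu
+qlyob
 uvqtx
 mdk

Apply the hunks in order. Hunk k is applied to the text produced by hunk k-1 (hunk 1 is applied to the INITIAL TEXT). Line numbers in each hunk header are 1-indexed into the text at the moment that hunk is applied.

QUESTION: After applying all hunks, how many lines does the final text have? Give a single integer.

Answer: 7

Derivation:
Hunk 1: at line 3 remove [kef,rfyu] add [cjlvu] -> 5 lines: sbw veipo zuxyj cjlvu gou
Hunk 2: at line 1 remove [zuxyj] add [pjkd] -> 5 lines: sbw veipo pjkd cjlvu gou
Hunk 3: at line 1 remove [veipo,pjkd,cjlvu] add [aaf,dsma] -> 4 lines: sbw aaf dsma gou
Hunk 4: at line 2 remove [dsma] add [iss,uvqtx,mdk] -> 6 lines: sbw aaf iss uvqtx mdk gou
Hunk 5: at line 1 remove [iss] add [myu,qlyob] -> 7 lines: sbw aaf myu qlyob uvqtx mdk gou
Final line count: 7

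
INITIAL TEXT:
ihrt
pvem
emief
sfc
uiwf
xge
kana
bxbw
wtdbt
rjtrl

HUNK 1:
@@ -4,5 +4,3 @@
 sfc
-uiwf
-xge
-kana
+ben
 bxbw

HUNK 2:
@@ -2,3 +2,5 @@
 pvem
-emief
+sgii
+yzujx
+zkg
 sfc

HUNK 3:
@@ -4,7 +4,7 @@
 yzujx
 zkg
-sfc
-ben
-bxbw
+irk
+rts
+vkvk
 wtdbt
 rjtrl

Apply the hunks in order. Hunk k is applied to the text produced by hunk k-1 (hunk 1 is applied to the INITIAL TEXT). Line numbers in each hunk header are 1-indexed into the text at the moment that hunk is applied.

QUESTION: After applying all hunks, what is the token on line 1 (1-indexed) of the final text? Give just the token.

Answer: ihrt

Derivation:
Hunk 1: at line 4 remove [uiwf,xge,kana] add [ben] -> 8 lines: ihrt pvem emief sfc ben bxbw wtdbt rjtrl
Hunk 2: at line 2 remove [emief] add [sgii,yzujx,zkg] -> 10 lines: ihrt pvem sgii yzujx zkg sfc ben bxbw wtdbt rjtrl
Hunk 3: at line 4 remove [sfc,ben,bxbw] add [irk,rts,vkvk] -> 10 lines: ihrt pvem sgii yzujx zkg irk rts vkvk wtdbt rjtrl
Final line 1: ihrt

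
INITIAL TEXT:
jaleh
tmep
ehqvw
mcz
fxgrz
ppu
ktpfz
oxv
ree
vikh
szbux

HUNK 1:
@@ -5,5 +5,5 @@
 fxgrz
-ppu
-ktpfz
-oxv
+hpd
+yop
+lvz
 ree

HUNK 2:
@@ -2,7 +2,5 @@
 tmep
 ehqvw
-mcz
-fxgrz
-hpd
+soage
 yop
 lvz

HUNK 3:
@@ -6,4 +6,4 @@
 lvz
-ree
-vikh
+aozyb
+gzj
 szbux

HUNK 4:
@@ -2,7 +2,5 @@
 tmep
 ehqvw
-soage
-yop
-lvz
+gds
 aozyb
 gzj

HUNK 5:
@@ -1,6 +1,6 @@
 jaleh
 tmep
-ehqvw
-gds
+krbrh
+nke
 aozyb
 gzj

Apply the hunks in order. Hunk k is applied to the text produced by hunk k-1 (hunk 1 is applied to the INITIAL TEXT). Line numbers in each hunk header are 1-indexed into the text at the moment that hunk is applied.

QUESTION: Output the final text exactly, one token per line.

Hunk 1: at line 5 remove [ppu,ktpfz,oxv] add [hpd,yop,lvz] -> 11 lines: jaleh tmep ehqvw mcz fxgrz hpd yop lvz ree vikh szbux
Hunk 2: at line 2 remove [mcz,fxgrz,hpd] add [soage] -> 9 lines: jaleh tmep ehqvw soage yop lvz ree vikh szbux
Hunk 3: at line 6 remove [ree,vikh] add [aozyb,gzj] -> 9 lines: jaleh tmep ehqvw soage yop lvz aozyb gzj szbux
Hunk 4: at line 2 remove [soage,yop,lvz] add [gds] -> 7 lines: jaleh tmep ehqvw gds aozyb gzj szbux
Hunk 5: at line 1 remove [ehqvw,gds] add [krbrh,nke] -> 7 lines: jaleh tmep krbrh nke aozyb gzj szbux

Answer: jaleh
tmep
krbrh
nke
aozyb
gzj
szbux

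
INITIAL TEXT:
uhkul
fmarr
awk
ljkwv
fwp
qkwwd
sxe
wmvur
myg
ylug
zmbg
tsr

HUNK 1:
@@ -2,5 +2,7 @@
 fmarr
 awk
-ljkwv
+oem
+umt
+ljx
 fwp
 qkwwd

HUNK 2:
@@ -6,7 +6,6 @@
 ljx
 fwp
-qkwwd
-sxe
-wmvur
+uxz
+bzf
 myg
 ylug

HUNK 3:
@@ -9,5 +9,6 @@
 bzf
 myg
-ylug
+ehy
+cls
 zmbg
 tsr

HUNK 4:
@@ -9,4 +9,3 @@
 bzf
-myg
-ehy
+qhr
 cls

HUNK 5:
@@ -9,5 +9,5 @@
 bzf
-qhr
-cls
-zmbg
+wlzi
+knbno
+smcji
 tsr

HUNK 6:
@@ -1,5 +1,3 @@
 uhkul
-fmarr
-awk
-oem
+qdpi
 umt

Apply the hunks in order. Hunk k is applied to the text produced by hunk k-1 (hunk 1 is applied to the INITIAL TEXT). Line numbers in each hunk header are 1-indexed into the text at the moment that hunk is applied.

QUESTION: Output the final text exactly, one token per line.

Answer: uhkul
qdpi
umt
ljx
fwp
uxz
bzf
wlzi
knbno
smcji
tsr

Derivation:
Hunk 1: at line 2 remove [ljkwv] add [oem,umt,ljx] -> 14 lines: uhkul fmarr awk oem umt ljx fwp qkwwd sxe wmvur myg ylug zmbg tsr
Hunk 2: at line 6 remove [qkwwd,sxe,wmvur] add [uxz,bzf] -> 13 lines: uhkul fmarr awk oem umt ljx fwp uxz bzf myg ylug zmbg tsr
Hunk 3: at line 9 remove [ylug] add [ehy,cls] -> 14 lines: uhkul fmarr awk oem umt ljx fwp uxz bzf myg ehy cls zmbg tsr
Hunk 4: at line 9 remove [myg,ehy] add [qhr] -> 13 lines: uhkul fmarr awk oem umt ljx fwp uxz bzf qhr cls zmbg tsr
Hunk 5: at line 9 remove [qhr,cls,zmbg] add [wlzi,knbno,smcji] -> 13 lines: uhkul fmarr awk oem umt ljx fwp uxz bzf wlzi knbno smcji tsr
Hunk 6: at line 1 remove [fmarr,awk,oem] add [qdpi] -> 11 lines: uhkul qdpi umt ljx fwp uxz bzf wlzi knbno smcji tsr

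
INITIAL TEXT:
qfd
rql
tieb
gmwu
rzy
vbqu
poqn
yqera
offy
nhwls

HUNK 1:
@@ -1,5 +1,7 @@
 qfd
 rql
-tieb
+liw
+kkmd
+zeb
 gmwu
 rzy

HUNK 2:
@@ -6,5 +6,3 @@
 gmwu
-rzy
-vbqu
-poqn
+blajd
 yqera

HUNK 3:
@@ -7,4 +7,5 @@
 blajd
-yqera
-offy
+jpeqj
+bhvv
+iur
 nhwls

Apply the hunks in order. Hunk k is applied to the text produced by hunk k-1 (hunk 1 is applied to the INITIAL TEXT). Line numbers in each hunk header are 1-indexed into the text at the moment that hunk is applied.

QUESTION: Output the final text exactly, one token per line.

Hunk 1: at line 1 remove [tieb] add [liw,kkmd,zeb] -> 12 lines: qfd rql liw kkmd zeb gmwu rzy vbqu poqn yqera offy nhwls
Hunk 2: at line 6 remove [rzy,vbqu,poqn] add [blajd] -> 10 lines: qfd rql liw kkmd zeb gmwu blajd yqera offy nhwls
Hunk 3: at line 7 remove [yqera,offy] add [jpeqj,bhvv,iur] -> 11 lines: qfd rql liw kkmd zeb gmwu blajd jpeqj bhvv iur nhwls

Answer: qfd
rql
liw
kkmd
zeb
gmwu
blajd
jpeqj
bhvv
iur
nhwls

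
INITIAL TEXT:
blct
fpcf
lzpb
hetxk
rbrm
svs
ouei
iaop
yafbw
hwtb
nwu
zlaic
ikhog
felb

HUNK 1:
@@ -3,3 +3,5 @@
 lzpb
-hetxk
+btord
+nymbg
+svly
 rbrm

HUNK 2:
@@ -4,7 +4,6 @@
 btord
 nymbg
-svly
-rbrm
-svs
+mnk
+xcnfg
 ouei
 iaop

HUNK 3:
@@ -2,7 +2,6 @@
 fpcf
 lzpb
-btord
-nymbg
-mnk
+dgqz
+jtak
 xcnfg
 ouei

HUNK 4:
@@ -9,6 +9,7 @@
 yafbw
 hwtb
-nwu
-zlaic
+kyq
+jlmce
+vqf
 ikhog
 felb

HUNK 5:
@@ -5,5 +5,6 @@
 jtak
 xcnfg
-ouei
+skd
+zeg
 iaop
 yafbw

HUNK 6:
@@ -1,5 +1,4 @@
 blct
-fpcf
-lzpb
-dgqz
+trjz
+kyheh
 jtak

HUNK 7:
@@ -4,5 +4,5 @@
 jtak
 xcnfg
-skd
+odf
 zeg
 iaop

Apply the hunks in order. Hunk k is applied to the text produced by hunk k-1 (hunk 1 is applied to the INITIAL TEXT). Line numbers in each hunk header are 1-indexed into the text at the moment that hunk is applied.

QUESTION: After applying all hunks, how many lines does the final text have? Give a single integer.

Hunk 1: at line 3 remove [hetxk] add [btord,nymbg,svly] -> 16 lines: blct fpcf lzpb btord nymbg svly rbrm svs ouei iaop yafbw hwtb nwu zlaic ikhog felb
Hunk 2: at line 4 remove [svly,rbrm,svs] add [mnk,xcnfg] -> 15 lines: blct fpcf lzpb btord nymbg mnk xcnfg ouei iaop yafbw hwtb nwu zlaic ikhog felb
Hunk 3: at line 2 remove [btord,nymbg,mnk] add [dgqz,jtak] -> 14 lines: blct fpcf lzpb dgqz jtak xcnfg ouei iaop yafbw hwtb nwu zlaic ikhog felb
Hunk 4: at line 9 remove [nwu,zlaic] add [kyq,jlmce,vqf] -> 15 lines: blct fpcf lzpb dgqz jtak xcnfg ouei iaop yafbw hwtb kyq jlmce vqf ikhog felb
Hunk 5: at line 5 remove [ouei] add [skd,zeg] -> 16 lines: blct fpcf lzpb dgqz jtak xcnfg skd zeg iaop yafbw hwtb kyq jlmce vqf ikhog felb
Hunk 6: at line 1 remove [fpcf,lzpb,dgqz] add [trjz,kyheh] -> 15 lines: blct trjz kyheh jtak xcnfg skd zeg iaop yafbw hwtb kyq jlmce vqf ikhog felb
Hunk 7: at line 4 remove [skd] add [odf] -> 15 lines: blct trjz kyheh jtak xcnfg odf zeg iaop yafbw hwtb kyq jlmce vqf ikhog felb
Final line count: 15

Answer: 15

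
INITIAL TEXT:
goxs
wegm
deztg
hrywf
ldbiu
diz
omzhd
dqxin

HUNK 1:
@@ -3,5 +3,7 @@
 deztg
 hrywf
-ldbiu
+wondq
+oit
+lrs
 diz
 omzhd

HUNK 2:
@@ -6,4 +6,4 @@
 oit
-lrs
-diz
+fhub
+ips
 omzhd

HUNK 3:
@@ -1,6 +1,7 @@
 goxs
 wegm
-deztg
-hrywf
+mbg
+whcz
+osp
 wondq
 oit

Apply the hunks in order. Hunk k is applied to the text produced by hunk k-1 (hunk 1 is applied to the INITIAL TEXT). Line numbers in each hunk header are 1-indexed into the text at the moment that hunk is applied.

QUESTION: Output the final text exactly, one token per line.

Answer: goxs
wegm
mbg
whcz
osp
wondq
oit
fhub
ips
omzhd
dqxin

Derivation:
Hunk 1: at line 3 remove [ldbiu] add [wondq,oit,lrs] -> 10 lines: goxs wegm deztg hrywf wondq oit lrs diz omzhd dqxin
Hunk 2: at line 6 remove [lrs,diz] add [fhub,ips] -> 10 lines: goxs wegm deztg hrywf wondq oit fhub ips omzhd dqxin
Hunk 3: at line 1 remove [deztg,hrywf] add [mbg,whcz,osp] -> 11 lines: goxs wegm mbg whcz osp wondq oit fhub ips omzhd dqxin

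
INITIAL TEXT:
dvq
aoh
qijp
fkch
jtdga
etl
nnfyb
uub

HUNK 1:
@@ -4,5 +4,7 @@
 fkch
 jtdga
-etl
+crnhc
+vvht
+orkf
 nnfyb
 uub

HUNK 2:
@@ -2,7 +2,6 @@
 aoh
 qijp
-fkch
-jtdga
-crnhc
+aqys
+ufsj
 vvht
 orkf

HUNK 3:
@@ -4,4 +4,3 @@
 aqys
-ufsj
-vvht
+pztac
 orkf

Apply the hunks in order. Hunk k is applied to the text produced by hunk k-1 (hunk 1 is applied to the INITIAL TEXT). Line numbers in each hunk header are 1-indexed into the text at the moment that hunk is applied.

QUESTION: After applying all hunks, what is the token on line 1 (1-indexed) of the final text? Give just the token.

Hunk 1: at line 4 remove [etl] add [crnhc,vvht,orkf] -> 10 lines: dvq aoh qijp fkch jtdga crnhc vvht orkf nnfyb uub
Hunk 2: at line 2 remove [fkch,jtdga,crnhc] add [aqys,ufsj] -> 9 lines: dvq aoh qijp aqys ufsj vvht orkf nnfyb uub
Hunk 3: at line 4 remove [ufsj,vvht] add [pztac] -> 8 lines: dvq aoh qijp aqys pztac orkf nnfyb uub
Final line 1: dvq

Answer: dvq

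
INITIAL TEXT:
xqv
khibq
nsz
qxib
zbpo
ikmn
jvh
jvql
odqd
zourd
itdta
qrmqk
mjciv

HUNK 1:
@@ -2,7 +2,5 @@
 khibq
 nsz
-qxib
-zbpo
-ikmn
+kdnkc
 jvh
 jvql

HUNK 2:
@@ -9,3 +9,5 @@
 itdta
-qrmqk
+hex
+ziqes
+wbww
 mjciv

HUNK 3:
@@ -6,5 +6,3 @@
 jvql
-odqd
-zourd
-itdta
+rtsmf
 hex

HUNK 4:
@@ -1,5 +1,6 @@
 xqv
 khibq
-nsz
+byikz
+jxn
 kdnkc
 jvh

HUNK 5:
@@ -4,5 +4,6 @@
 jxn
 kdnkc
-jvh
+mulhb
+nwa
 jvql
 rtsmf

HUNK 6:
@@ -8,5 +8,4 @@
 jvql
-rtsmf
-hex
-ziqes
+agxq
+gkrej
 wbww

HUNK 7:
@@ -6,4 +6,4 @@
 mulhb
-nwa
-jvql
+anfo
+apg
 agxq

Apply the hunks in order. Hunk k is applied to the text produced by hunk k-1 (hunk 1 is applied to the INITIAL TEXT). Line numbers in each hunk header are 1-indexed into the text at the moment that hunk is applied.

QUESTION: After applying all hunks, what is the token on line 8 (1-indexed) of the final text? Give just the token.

Answer: apg

Derivation:
Hunk 1: at line 2 remove [qxib,zbpo,ikmn] add [kdnkc] -> 11 lines: xqv khibq nsz kdnkc jvh jvql odqd zourd itdta qrmqk mjciv
Hunk 2: at line 9 remove [qrmqk] add [hex,ziqes,wbww] -> 13 lines: xqv khibq nsz kdnkc jvh jvql odqd zourd itdta hex ziqes wbww mjciv
Hunk 3: at line 6 remove [odqd,zourd,itdta] add [rtsmf] -> 11 lines: xqv khibq nsz kdnkc jvh jvql rtsmf hex ziqes wbww mjciv
Hunk 4: at line 1 remove [nsz] add [byikz,jxn] -> 12 lines: xqv khibq byikz jxn kdnkc jvh jvql rtsmf hex ziqes wbww mjciv
Hunk 5: at line 4 remove [jvh] add [mulhb,nwa] -> 13 lines: xqv khibq byikz jxn kdnkc mulhb nwa jvql rtsmf hex ziqes wbww mjciv
Hunk 6: at line 8 remove [rtsmf,hex,ziqes] add [agxq,gkrej] -> 12 lines: xqv khibq byikz jxn kdnkc mulhb nwa jvql agxq gkrej wbww mjciv
Hunk 7: at line 6 remove [nwa,jvql] add [anfo,apg] -> 12 lines: xqv khibq byikz jxn kdnkc mulhb anfo apg agxq gkrej wbww mjciv
Final line 8: apg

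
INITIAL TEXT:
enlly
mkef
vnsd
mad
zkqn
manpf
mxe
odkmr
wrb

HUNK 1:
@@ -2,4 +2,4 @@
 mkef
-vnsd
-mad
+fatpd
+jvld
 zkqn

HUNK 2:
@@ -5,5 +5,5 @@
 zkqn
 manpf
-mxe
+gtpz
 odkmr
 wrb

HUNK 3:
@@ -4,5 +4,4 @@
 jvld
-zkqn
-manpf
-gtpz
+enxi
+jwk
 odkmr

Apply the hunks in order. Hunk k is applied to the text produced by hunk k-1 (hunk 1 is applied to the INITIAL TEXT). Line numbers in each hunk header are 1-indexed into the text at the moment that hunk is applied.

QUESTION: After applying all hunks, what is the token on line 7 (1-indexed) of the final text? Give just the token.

Answer: odkmr

Derivation:
Hunk 1: at line 2 remove [vnsd,mad] add [fatpd,jvld] -> 9 lines: enlly mkef fatpd jvld zkqn manpf mxe odkmr wrb
Hunk 2: at line 5 remove [mxe] add [gtpz] -> 9 lines: enlly mkef fatpd jvld zkqn manpf gtpz odkmr wrb
Hunk 3: at line 4 remove [zkqn,manpf,gtpz] add [enxi,jwk] -> 8 lines: enlly mkef fatpd jvld enxi jwk odkmr wrb
Final line 7: odkmr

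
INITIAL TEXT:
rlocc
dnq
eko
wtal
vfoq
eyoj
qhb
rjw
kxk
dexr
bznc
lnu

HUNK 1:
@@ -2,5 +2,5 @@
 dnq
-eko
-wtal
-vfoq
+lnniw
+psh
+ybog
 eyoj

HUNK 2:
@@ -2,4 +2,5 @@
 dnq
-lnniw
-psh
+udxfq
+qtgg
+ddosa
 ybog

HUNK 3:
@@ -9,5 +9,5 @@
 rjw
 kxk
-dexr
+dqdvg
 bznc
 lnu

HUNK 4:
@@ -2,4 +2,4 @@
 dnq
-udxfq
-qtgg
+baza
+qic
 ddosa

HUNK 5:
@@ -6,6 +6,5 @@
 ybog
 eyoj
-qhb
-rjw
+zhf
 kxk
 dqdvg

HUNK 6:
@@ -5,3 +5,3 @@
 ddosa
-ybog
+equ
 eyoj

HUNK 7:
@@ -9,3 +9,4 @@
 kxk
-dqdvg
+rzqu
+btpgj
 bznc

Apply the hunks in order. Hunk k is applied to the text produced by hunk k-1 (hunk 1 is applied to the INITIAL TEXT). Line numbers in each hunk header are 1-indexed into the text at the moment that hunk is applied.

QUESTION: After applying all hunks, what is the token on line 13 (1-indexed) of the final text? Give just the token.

Answer: lnu

Derivation:
Hunk 1: at line 2 remove [eko,wtal,vfoq] add [lnniw,psh,ybog] -> 12 lines: rlocc dnq lnniw psh ybog eyoj qhb rjw kxk dexr bznc lnu
Hunk 2: at line 2 remove [lnniw,psh] add [udxfq,qtgg,ddosa] -> 13 lines: rlocc dnq udxfq qtgg ddosa ybog eyoj qhb rjw kxk dexr bznc lnu
Hunk 3: at line 9 remove [dexr] add [dqdvg] -> 13 lines: rlocc dnq udxfq qtgg ddosa ybog eyoj qhb rjw kxk dqdvg bznc lnu
Hunk 4: at line 2 remove [udxfq,qtgg] add [baza,qic] -> 13 lines: rlocc dnq baza qic ddosa ybog eyoj qhb rjw kxk dqdvg bznc lnu
Hunk 5: at line 6 remove [qhb,rjw] add [zhf] -> 12 lines: rlocc dnq baza qic ddosa ybog eyoj zhf kxk dqdvg bznc lnu
Hunk 6: at line 5 remove [ybog] add [equ] -> 12 lines: rlocc dnq baza qic ddosa equ eyoj zhf kxk dqdvg bznc lnu
Hunk 7: at line 9 remove [dqdvg] add [rzqu,btpgj] -> 13 lines: rlocc dnq baza qic ddosa equ eyoj zhf kxk rzqu btpgj bznc lnu
Final line 13: lnu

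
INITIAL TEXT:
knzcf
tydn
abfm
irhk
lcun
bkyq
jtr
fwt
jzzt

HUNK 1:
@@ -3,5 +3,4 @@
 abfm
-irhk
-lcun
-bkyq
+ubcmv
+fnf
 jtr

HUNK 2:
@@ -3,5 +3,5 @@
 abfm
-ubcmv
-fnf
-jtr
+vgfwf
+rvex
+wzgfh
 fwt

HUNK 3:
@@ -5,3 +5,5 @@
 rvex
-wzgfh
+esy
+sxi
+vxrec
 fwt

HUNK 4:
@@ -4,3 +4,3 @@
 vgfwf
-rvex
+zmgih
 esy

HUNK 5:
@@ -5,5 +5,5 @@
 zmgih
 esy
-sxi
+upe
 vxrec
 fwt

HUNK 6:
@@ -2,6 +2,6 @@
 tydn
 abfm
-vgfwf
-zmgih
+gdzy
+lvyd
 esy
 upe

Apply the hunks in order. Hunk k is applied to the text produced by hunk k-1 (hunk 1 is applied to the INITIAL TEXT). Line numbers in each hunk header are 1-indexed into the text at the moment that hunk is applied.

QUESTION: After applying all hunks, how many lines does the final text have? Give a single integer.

Hunk 1: at line 3 remove [irhk,lcun,bkyq] add [ubcmv,fnf] -> 8 lines: knzcf tydn abfm ubcmv fnf jtr fwt jzzt
Hunk 2: at line 3 remove [ubcmv,fnf,jtr] add [vgfwf,rvex,wzgfh] -> 8 lines: knzcf tydn abfm vgfwf rvex wzgfh fwt jzzt
Hunk 3: at line 5 remove [wzgfh] add [esy,sxi,vxrec] -> 10 lines: knzcf tydn abfm vgfwf rvex esy sxi vxrec fwt jzzt
Hunk 4: at line 4 remove [rvex] add [zmgih] -> 10 lines: knzcf tydn abfm vgfwf zmgih esy sxi vxrec fwt jzzt
Hunk 5: at line 5 remove [sxi] add [upe] -> 10 lines: knzcf tydn abfm vgfwf zmgih esy upe vxrec fwt jzzt
Hunk 6: at line 2 remove [vgfwf,zmgih] add [gdzy,lvyd] -> 10 lines: knzcf tydn abfm gdzy lvyd esy upe vxrec fwt jzzt
Final line count: 10

Answer: 10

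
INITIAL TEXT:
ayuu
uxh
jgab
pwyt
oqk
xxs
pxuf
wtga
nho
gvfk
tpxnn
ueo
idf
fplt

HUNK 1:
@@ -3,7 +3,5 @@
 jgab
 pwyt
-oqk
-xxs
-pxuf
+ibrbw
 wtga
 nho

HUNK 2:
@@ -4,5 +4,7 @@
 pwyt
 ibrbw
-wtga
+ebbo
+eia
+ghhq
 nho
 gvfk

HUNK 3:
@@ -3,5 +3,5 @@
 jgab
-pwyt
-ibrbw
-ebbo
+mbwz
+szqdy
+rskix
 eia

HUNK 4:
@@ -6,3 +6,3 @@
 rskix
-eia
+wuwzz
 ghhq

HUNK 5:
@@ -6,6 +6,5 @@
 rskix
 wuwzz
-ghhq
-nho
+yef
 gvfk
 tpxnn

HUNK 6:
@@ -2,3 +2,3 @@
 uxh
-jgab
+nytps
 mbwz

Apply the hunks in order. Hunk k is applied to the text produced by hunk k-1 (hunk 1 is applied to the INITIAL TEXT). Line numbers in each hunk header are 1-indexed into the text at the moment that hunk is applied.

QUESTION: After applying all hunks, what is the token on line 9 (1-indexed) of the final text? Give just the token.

Answer: gvfk

Derivation:
Hunk 1: at line 3 remove [oqk,xxs,pxuf] add [ibrbw] -> 12 lines: ayuu uxh jgab pwyt ibrbw wtga nho gvfk tpxnn ueo idf fplt
Hunk 2: at line 4 remove [wtga] add [ebbo,eia,ghhq] -> 14 lines: ayuu uxh jgab pwyt ibrbw ebbo eia ghhq nho gvfk tpxnn ueo idf fplt
Hunk 3: at line 3 remove [pwyt,ibrbw,ebbo] add [mbwz,szqdy,rskix] -> 14 lines: ayuu uxh jgab mbwz szqdy rskix eia ghhq nho gvfk tpxnn ueo idf fplt
Hunk 4: at line 6 remove [eia] add [wuwzz] -> 14 lines: ayuu uxh jgab mbwz szqdy rskix wuwzz ghhq nho gvfk tpxnn ueo idf fplt
Hunk 5: at line 6 remove [ghhq,nho] add [yef] -> 13 lines: ayuu uxh jgab mbwz szqdy rskix wuwzz yef gvfk tpxnn ueo idf fplt
Hunk 6: at line 2 remove [jgab] add [nytps] -> 13 lines: ayuu uxh nytps mbwz szqdy rskix wuwzz yef gvfk tpxnn ueo idf fplt
Final line 9: gvfk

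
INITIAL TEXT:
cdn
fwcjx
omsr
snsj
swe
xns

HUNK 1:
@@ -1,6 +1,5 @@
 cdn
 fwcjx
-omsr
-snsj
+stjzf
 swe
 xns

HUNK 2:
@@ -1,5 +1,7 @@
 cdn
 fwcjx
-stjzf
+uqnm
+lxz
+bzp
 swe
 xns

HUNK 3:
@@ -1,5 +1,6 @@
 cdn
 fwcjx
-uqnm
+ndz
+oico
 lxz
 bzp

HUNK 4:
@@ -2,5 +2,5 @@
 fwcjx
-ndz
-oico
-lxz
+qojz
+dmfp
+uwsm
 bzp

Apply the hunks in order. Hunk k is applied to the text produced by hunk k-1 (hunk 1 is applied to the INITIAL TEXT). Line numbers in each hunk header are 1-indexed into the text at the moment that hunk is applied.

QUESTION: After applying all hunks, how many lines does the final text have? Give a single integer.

Answer: 8

Derivation:
Hunk 1: at line 1 remove [omsr,snsj] add [stjzf] -> 5 lines: cdn fwcjx stjzf swe xns
Hunk 2: at line 1 remove [stjzf] add [uqnm,lxz,bzp] -> 7 lines: cdn fwcjx uqnm lxz bzp swe xns
Hunk 3: at line 1 remove [uqnm] add [ndz,oico] -> 8 lines: cdn fwcjx ndz oico lxz bzp swe xns
Hunk 4: at line 2 remove [ndz,oico,lxz] add [qojz,dmfp,uwsm] -> 8 lines: cdn fwcjx qojz dmfp uwsm bzp swe xns
Final line count: 8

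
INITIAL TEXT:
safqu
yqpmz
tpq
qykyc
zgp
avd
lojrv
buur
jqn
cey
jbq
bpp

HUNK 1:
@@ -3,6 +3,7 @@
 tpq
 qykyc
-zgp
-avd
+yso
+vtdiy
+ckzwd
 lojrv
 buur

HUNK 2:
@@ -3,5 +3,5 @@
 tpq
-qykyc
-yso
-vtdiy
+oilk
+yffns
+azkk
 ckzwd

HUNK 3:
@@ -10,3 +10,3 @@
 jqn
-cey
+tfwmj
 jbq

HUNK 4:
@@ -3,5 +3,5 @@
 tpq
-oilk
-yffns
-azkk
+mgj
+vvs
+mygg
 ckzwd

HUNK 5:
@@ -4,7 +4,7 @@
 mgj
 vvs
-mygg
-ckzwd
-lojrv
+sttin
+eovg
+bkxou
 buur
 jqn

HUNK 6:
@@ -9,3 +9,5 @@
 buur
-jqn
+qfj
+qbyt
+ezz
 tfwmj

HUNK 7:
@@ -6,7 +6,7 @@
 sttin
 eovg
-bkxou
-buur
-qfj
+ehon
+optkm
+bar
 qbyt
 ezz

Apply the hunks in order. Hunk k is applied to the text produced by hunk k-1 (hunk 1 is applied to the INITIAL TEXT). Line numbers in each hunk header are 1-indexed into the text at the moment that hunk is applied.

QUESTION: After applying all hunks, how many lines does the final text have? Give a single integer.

Hunk 1: at line 3 remove [zgp,avd] add [yso,vtdiy,ckzwd] -> 13 lines: safqu yqpmz tpq qykyc yso vtdiy ckzwd lojrv buur jqn cey jbq bpp
Hunk 2: at line 3 remove [qykyc,yso,vtdiy] add [oilk,yffns,azkk] -> 13 lines: safqu yqpmz tpq oilk yffns azkk ckzwd lojrv buur jqn cey jbq bpp
Hunk 3: at line 10 remove [cey] add [tfwmj] -> 13 lines: safqu yqpmz tpq oilk yffns azkk ckzwd lojrv buur jqn tfwmj jbq bpp
Hunk 4: at line 3 remove [oilk,yffns,azkk] add [mgj,vvs,mygg] -> 13 lines: safqu yqpmz tpq mgj vvs mygg ckzwd lojrv buur jqn tfwmj jbq bpp
Hunk 5: at line 4 remove [mygg,ckzwd,lojrv] add [sttin,eovg,bkxou] -> 13 lines: safqu yqpmz tpq mgj vvs sttin eovg bkxou buur jqn tfwmj jbq bpp
Hunk 6: at line 9 remove [jqn] add [qfj,qbyt,ezz] -> 15 lines: safqu yqpmz tpq mgj vvs sttin eovg bkxou buur qfj qbyt ezz tfwmj jbq bpp
Hunk 7: at line 6 remove [bkxou,buur,qfj] add [ehon,optkm,bar] -> 15 lines: safqu yqpmz tpq mgj vvs sttin eovg ehon optkm bar qbyt ezz tfwmj jbq bpp
Final line count: 15

Answer: 15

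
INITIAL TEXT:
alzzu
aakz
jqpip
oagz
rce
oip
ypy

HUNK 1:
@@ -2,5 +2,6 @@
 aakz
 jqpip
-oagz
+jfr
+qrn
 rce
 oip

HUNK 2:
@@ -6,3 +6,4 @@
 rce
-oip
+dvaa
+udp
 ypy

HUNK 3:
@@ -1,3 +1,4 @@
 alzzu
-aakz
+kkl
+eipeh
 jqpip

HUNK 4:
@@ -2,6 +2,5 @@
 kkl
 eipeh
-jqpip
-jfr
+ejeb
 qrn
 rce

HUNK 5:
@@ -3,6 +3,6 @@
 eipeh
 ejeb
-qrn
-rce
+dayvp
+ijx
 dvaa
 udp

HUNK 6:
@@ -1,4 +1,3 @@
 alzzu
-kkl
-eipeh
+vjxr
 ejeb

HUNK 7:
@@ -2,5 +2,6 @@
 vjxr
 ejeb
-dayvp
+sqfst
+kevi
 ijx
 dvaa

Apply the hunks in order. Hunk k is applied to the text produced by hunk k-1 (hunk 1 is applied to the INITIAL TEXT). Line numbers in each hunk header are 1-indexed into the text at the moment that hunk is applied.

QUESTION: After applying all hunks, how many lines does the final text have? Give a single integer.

Hunk 1: at line 2 remove [oagz] add [jfr,qrn] -> 8 lines: alzzu aakz jqpip jfr qrn rce oip ypy
Hunk 2: at line 6 remove [oip] add [dvaa,udp] -> 9 lines: alzzu aakz jqpip jfr qrn rce dvaa udp ypy
Hunk 3: at line 1 remove [aakz] add [kkl,eipeh] -> 10 lines: alzzu kkl eipeh jqpip jfr qrn rce dvaa udp ypy
Hunk 4: at line 2 remove [jqpip,jfr] add [ejeb] -> 9 lines: alzzu kkl eipeh ejeb qrn rce dvaa udp ypy
Hunk 5: at line 3 remove [qrn,rce] add [dayvp,ijx] -> 9 lines: alzzu kkl eipeh ejeb dayvp ijx dvaa udp ypy
Hunk 6: at line 1 remove [kkl,eipeh] add [vjxr] -> 8 lines: alzzu vjxr ejeb dayvp ijx dvaa udp ypy
Hunk 7: at line 2 remove [dayvp] add [sqfst,kevi] -> 9 lines: alzzu vjxr ejeb sqfst kevi ijx dvaa udp ypy
Final line count: 9

Answer: 9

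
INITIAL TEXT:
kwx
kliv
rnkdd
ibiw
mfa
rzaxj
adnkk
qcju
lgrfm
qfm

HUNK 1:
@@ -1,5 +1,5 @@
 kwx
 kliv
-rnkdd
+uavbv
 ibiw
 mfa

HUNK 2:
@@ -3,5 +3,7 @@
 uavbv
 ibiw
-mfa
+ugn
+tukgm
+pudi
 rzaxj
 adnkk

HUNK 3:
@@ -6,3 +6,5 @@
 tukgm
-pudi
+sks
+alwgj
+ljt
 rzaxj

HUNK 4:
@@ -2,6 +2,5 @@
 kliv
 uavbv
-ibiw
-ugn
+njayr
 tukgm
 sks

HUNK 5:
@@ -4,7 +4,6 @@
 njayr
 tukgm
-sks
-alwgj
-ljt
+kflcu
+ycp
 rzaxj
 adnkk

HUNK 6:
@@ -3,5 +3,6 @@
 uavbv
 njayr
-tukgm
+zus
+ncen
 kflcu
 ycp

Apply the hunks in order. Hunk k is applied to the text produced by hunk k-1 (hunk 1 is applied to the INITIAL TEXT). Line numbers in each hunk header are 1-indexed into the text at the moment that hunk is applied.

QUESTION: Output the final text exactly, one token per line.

Answer: kwx
kliv
uavbv
njayr
zus
ncen
kflcu
ycp
rzaxj
adnkk
qcju
lgrfm
qfm

Derivation:
Hunk 1: at line 1 remove [rnkdd] add [uavbv] -> 10 lines: kwx kliv uavbv ibiw mfa rzaxj adnkk qcju lgrfm qfm
Hunk 2: at line 3 remove [mfa] add [ugn,tukgm,pudi] -> 12 lines: kwx kliv uavbv ibiw ugn tukgm pudi rzaxj adnkk qcju lgrfm qfm
Hunk 3: at line 6 remove [pudi] add [sks,alwgj,ljt] -> 14 lines: kwx kliv uavbv ibiw ugn tukgm sks alwgj ljt rzaxj adnkk qcju lgrfm qfm
Hunk 4: at line 2 remove [ibiw,ugn] add [njayr] -> 13 lines: kwx kliv uavbv njayr tukgm sks alwgj ljt rzaxj adnkk qcju lgrfm qfm
Hunk 5: at line 4 remove [sks,alwgj,ljt] add [kflcu,ycp] -> 12 lines: kwx kliv uavbv njayr tukgm kflcu ycp rzaxj adnkk qcju lgrfm qfm
Hunk 6: at line 3 remove [tukgm] add [zus,ncen] -> 13 lines: kwx kliv uavbv njayr zus ncen kflcu ycp rzaxj adnkk qcju lgrfm qfm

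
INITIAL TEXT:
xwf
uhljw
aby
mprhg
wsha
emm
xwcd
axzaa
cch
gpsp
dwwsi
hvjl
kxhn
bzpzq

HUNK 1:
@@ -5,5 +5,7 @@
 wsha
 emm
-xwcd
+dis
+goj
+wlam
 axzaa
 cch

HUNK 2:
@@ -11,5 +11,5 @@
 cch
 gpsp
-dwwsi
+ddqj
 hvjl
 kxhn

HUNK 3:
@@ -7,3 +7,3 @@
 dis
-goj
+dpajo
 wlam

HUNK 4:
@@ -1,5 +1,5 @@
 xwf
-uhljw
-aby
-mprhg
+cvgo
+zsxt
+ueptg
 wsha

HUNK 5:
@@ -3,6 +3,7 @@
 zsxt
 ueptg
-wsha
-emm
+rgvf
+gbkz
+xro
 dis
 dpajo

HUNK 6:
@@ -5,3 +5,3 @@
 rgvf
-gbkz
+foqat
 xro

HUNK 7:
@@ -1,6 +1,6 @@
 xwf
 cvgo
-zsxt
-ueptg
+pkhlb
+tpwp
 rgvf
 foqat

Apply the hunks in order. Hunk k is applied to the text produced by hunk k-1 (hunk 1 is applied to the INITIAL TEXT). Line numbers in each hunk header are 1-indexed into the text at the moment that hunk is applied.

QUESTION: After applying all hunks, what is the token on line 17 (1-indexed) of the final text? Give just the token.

Answer: bzpzq

Derivation:
Hunk 1: at line 5 remove [xwcd] add [dis,goj,wlam] -> 16 lines: xwf uhljw aby mprhg wsha emm dis goj wlam axzaa cch gpsp dwwsi hvjl kxhn bzpzq
Hunk 2: at line 11 remove [dwwsi] add [ddqj] -> 16 lines: xwf uhljw aby mprhg wsha emm dis goj wlam axzaa cch gpsp ddqj hvjl kxhn bzpzq
Hunk 3: at line 7 remove [goj] add [dpajo] -> 16 lines: xwf uhljw aby mprhg wsha emm dis dpajo wlam axzaa cch gpsp ddqj hvjl kxhn bzpzq
Hunk 4: at line 1 remove [uhljw,aby,mprhg] add [cvgo,zsxt,ueptg] -> 16 lines: xwf cvgo zsxt ueptg wsha emm dis dpajo wlam axzaa cch gpsp ddqj hvjl kxhn bzpzq
Hunk 5: at line 3 remove [wsha,emm] add [rgvf,gbkz,xro] -> 17 lines: xwf cvgo zsxt ueptg rgvf gbkz xro dis dpajo wlam axzaa cch gpsp ddqj hvjl kxhn bzpzq
Hunk 6: at line 5 remove [gbkz] add [foqat] -> 17 lines: xwf cvgo zsxt ueptg rgvf foqat xro dis dpajo wlam axzaa cch gpsp ddqj hvjl kxhn bzpzq
Hunk 7: at line 1 remove [zsxt,ueptg] add [pkhlb,tpwp] -> 17 lines: xwf cvgo pkhlb tpwp rgvf foqat xro dis dpajo wlam axzaa cch gpsp ddqj hvjl kxhn bzpzq
Final line 17: bzpzq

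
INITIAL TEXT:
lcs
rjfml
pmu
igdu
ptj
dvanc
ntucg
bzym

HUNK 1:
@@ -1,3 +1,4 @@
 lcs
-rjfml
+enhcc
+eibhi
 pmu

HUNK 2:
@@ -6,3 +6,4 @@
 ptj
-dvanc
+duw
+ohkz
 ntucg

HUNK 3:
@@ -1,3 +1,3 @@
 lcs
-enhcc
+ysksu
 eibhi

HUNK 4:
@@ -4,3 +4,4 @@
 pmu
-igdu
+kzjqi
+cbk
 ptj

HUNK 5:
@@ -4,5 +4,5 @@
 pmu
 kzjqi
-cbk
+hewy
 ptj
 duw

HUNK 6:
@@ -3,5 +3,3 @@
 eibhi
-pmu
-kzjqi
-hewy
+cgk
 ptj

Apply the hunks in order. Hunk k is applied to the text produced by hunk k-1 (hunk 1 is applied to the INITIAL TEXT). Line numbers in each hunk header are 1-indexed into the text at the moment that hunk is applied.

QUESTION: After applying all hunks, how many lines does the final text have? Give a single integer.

Hunk 1: at line 1 remove [rjfml] add [enhcc,eibhi] -> 9 lines: lcs enhcc eibhi pmu igdu ptj dvanc ntucg bzym
Hunk 2: at line 6 remove [dvanc] add [duw,ohkz] -> 10 lines: lcs enhcc eibhi pmu igdu ptj duw ohkz ntucg bzym
Hunk 3: at line 1 remove [enhcc] add [ysksu] -> 10 lines: lcs ysksu eibhi pmu igdu ptj duw ohkz ntucg bzym
Hunk 4: at line 4 remove [igdu] add [kzjqi,cbk] -> 11 lines: lcs ysksu eibhi pmu kzjqi cbk ptj duw ohkz ntucg bzym
Hunk 5: at line 4 remove [cbk] add [hewy] -> 11 lines: lcs ysksu eibhi pmu kzjqi hewy ptj duw ohkz ntucg bzym
Hunk 6: at line 3 remove [pmu,kzjqi,hewy] add [cgk] -> 9 lines: lcs ysksu eibhi cgk ptj duw ohkz ntucg bzym
Final line count: 9

Answer: 9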